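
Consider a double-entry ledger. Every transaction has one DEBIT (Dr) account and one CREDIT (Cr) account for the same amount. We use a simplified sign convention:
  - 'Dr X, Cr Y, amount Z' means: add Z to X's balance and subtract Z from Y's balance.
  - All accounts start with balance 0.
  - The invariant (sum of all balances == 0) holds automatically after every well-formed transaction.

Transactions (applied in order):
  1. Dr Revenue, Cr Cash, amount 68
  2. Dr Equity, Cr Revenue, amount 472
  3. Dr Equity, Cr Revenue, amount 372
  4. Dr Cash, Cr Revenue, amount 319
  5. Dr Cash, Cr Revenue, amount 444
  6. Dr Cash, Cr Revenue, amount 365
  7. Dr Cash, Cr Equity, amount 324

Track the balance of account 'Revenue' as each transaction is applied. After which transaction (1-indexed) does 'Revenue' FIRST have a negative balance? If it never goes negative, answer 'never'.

Answer: 2

Derivation:
After txn 1: Revenue=68
After txn 2: Revenue=-404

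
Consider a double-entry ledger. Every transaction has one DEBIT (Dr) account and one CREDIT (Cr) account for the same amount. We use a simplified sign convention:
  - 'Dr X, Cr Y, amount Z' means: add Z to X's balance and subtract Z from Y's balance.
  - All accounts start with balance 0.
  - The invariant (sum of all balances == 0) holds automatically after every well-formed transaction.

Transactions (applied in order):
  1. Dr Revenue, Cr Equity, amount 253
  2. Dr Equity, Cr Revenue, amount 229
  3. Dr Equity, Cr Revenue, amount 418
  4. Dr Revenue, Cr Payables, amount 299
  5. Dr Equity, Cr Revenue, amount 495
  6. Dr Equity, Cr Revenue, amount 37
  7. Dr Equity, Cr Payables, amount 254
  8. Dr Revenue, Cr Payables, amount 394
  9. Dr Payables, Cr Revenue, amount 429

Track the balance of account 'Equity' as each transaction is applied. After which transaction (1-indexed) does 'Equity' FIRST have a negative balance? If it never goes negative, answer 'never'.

Answer: 1

Derivation:
After txn 1: Equity=-253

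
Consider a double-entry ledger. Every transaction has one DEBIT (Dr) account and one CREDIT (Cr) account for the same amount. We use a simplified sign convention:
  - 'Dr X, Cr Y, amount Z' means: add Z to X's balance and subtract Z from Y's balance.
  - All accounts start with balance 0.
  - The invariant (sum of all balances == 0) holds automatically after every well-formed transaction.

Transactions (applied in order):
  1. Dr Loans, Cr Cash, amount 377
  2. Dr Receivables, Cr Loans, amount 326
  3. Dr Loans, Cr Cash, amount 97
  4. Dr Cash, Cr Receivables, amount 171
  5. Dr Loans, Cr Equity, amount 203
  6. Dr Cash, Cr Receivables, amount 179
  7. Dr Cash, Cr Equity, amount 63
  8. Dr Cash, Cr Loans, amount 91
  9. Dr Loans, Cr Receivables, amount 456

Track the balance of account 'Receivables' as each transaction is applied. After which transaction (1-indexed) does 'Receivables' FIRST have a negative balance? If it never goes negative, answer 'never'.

Answer: 6

Derivation:
After txn 1: Receivables=0
After txn 2: Receivables=326
After txn 3: Receivables=326
After txn 4: Receivables=155
After txn 5: Receivables=155
After txn 6: Receivables=-24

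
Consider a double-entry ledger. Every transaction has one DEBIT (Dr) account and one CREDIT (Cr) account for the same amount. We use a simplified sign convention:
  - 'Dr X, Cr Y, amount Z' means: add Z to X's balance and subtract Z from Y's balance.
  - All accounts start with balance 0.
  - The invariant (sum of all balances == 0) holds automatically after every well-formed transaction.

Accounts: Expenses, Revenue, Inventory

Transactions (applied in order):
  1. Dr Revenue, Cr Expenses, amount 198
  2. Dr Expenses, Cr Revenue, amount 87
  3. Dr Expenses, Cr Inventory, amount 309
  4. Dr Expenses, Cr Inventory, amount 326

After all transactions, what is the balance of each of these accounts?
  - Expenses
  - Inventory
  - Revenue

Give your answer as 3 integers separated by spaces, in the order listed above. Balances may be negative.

Answer: 524 -635 111

Derivation:
After txn 1 (Dr Revenue, Cr Expenses, amount 198): Expenses=-198 Revenue=198
After txn 2 (Dr Expenses, Cr Revenue, amount 87): Expenses=-111 Revenue=111
After txn 3 (Dr Expenses, Cr Inventory, amount 309): Expenses=198 Inventory=-309 Revenue=111
After txn 4 (Dr Expenses, Cr Inventory, amount 326): Expenses=524 Inventory=-635 Revenue=111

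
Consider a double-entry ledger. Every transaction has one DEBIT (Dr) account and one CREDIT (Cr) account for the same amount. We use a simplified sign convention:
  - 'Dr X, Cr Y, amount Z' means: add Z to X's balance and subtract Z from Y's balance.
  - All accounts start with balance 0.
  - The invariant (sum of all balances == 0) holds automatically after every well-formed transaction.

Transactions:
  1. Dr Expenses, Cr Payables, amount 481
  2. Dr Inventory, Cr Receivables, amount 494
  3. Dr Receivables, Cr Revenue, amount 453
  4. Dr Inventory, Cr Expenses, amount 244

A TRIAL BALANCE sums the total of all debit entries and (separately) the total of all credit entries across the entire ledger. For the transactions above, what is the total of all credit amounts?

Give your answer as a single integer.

Txn 1: credit+=481
Txn 2: credit+=494
Txn 3: credit+=453
Txn 4: credit+=244
Total credits = 1672

Answer: 1672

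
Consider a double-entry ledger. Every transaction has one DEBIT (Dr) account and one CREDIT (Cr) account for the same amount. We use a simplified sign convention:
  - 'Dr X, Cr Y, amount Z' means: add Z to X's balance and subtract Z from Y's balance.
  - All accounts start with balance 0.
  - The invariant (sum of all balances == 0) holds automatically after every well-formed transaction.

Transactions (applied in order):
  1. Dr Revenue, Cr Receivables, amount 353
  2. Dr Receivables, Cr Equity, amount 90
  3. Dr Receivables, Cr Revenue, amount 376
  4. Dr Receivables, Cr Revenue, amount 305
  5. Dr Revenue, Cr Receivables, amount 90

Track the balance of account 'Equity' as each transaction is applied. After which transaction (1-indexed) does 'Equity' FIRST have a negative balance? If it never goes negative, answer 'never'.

After txn 1: Equity=0
After txn 2: Equity=-90

Answer: 2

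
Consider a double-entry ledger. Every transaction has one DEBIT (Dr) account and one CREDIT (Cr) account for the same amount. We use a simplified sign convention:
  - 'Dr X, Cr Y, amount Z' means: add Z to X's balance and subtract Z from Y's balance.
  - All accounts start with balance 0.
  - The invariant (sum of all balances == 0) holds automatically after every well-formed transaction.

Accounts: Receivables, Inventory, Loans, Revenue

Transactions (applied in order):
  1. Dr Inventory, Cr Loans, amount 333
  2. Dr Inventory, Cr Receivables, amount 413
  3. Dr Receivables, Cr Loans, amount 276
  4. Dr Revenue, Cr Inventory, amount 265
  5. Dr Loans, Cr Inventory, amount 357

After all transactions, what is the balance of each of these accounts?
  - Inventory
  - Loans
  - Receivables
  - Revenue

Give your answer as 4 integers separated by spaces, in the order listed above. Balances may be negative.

Answer: 124 -252 -137 265

Derivation:
After txn 1 (Dr Inventory, Cr Loans, amount 333): Inventory=333 Loans=-333
After txn 2 (Dr Inventory, Cr Receivables, amount 413): Inventory=746 Loans=-333 Receivables=-413
After txn 3 (Dr Receivables, Cr Loans, amount 276): Inventory=746 Loans=-609 Receivables=-137
After txn 4 (Dr Revenue, Cr Inventory, amount 265): Inventory=481 Loans=-609 Receivables=-137 Revenue=265
After txn 5 (Dr Loans, Cr Inventory, amount 357): Inventory=124 Loans=-252 Receivables=-137 Revenue=265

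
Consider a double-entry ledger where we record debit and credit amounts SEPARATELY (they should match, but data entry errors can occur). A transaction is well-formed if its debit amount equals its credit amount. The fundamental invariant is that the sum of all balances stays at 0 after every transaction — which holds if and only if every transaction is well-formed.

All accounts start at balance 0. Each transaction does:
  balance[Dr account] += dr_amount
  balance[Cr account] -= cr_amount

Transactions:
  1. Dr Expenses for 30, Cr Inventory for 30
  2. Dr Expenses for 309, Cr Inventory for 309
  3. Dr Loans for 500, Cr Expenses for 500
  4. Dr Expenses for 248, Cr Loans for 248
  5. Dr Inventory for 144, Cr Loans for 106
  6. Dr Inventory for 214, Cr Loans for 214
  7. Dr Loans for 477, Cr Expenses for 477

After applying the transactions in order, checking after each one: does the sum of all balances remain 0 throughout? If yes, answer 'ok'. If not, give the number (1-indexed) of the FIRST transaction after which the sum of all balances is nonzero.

After txn 1: dr=30 cr=30 sum_balances=0
After txn 2: dr=309 cr=309 sum_balances=0
After txn 3: dr=500 cr=500 sum_balances=0
After txn 4: dr=248 cr=248 sum_balances=0
After txn 5: dr=144 cr=106 sum_balances=38
After txn 6: dr=214 cr=214 sum_balances=38
After txn 7: dr=477 cr=477 sum_balances=38

Answer: 5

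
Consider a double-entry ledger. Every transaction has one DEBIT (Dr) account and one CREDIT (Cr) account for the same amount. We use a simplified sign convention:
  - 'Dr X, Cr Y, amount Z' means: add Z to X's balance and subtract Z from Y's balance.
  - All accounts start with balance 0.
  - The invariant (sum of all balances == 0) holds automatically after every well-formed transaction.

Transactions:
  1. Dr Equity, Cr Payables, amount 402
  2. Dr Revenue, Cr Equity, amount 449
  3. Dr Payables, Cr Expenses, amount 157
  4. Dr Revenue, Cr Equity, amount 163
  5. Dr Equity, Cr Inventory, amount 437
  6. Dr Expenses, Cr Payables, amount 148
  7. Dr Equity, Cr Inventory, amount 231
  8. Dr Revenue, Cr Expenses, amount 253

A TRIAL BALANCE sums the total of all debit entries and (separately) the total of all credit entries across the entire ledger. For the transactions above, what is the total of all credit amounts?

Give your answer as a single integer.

Txn 1: credit+=402
Txn 2: credit+=449
Txn 3: credit+=157
Txn 4: credit+=163
Txn 5: credit+=437
Txn 6: credit+=148
Txn 7: credit+=231
Txn 8: credit+=253
Total credits = 2240

Answer: 2240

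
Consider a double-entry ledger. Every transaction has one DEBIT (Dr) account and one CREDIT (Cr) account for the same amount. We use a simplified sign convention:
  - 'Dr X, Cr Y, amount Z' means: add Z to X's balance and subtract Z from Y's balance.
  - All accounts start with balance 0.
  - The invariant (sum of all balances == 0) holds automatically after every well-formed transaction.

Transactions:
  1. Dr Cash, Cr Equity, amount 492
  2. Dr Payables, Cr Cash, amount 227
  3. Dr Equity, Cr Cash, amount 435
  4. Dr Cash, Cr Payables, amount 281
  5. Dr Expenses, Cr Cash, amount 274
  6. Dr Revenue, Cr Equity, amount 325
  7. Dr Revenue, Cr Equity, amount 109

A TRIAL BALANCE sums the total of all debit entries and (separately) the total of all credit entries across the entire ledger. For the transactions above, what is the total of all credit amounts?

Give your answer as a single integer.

Txn 1: credit+=492
Txn 2: credit+=227
Txn 3: credit+=435
Txn 4: credit+=281
Txn 5: credit+=274
Txn 6: credit+=325
Txn 7: credit+=109
Total credits = 2143

Answer: 2143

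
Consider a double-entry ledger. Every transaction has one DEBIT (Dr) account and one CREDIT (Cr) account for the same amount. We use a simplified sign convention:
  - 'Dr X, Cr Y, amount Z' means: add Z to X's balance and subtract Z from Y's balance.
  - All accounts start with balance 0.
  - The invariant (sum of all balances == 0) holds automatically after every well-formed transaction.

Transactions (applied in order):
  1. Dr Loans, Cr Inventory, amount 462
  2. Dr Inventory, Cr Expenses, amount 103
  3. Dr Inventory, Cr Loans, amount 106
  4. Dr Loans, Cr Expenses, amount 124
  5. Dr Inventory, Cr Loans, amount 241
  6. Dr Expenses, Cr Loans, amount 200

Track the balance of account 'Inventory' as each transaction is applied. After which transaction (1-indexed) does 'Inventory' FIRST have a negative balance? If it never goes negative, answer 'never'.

After txn 1: Inventory=-462

Answer: 1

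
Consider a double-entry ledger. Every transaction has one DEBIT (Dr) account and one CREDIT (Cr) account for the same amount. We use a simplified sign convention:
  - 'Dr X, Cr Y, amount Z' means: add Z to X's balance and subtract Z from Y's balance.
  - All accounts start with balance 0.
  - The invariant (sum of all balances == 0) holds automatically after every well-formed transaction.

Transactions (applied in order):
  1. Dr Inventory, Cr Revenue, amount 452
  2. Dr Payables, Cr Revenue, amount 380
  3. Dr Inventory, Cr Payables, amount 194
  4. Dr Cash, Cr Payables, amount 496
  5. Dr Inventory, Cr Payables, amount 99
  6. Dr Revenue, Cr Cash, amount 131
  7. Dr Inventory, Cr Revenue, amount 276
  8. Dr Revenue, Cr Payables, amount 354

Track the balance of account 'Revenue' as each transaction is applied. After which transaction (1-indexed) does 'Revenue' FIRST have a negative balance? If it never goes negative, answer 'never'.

Answer: 1

Derivation:
After txn 1: Revenue=-452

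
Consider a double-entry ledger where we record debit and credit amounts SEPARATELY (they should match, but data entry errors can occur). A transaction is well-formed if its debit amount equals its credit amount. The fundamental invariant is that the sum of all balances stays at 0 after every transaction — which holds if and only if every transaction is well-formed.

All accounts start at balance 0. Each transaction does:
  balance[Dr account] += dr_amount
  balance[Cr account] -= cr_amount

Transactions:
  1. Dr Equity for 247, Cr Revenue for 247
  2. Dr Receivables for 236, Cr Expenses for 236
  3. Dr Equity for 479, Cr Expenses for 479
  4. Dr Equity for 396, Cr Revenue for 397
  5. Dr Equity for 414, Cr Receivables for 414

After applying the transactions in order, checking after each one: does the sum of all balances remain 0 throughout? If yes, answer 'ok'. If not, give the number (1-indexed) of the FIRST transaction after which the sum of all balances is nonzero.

After txn 1: dr=247 cr=247 sum_balances=0
After txn 2: dr=236 cr=236 sum_balances=0
After txn 3: dr=479 cr=479 sum_balances=0
After txn 4: dr=396 cr=397 sum_balances=-1
After txn 5: dr=414 cr=414 sum_balances=-1

Answer: 4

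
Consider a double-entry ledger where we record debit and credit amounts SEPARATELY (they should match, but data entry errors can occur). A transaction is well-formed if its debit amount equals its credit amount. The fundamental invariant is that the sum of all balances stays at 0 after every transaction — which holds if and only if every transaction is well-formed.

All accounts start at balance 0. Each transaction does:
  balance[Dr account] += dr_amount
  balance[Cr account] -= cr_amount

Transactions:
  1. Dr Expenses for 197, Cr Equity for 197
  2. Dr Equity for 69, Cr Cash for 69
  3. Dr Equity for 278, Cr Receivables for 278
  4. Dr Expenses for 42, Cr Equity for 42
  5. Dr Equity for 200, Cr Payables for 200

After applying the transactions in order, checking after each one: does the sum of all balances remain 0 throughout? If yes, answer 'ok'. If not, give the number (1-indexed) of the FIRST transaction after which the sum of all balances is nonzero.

Answer: ok

Derivation:
After txn 1: dr=197 cr=197 sum_balances=0
After txn 2: dr=69 cr=69 sum_balances=0
After txn 3: dr=278 cr=278 sum_balances=0
After txn 4: dr=42 cr=42 sum_balances=0
After txn 5: dr=200 cr=200 sum_balances=0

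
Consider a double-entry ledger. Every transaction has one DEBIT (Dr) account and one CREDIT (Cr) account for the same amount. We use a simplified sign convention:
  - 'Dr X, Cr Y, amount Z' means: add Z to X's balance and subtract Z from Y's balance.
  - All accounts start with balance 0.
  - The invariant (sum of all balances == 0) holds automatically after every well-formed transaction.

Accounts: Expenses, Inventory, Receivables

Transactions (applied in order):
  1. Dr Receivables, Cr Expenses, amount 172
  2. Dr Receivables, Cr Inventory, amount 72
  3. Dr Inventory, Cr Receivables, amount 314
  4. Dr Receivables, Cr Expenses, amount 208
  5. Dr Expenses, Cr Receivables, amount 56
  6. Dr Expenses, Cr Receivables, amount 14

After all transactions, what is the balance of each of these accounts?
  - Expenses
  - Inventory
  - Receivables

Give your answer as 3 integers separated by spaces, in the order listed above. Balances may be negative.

After txn 1 (Dr Receivables, Cr Expenses, amount 172): Expenses=-172 Receivables=172
After txn 2 (Dr Receivables, Cr Inventory, amount 72): Expenses=-172 Inventory=-72 Receivables=244
After txn 3 (Dr Inventory, Cr Receivables, amount 314): Expenses=-172 Inventory=242 Receivables=-70
After txn 4 (Dr Receivables, Cr Expenses, amount 208): Expenses=-380 Inventory=242 Receivables=138
After txn 5 (Dr Expenses, Cr Receivables, amount 56): Expenses=-324 Inventory=242 Receivables=82
After txn 6 (Dr Expenses, Cr Receivables, amount 14): Expenses=-310 Inventory=242 Receivables=68

Answer: -310 242 68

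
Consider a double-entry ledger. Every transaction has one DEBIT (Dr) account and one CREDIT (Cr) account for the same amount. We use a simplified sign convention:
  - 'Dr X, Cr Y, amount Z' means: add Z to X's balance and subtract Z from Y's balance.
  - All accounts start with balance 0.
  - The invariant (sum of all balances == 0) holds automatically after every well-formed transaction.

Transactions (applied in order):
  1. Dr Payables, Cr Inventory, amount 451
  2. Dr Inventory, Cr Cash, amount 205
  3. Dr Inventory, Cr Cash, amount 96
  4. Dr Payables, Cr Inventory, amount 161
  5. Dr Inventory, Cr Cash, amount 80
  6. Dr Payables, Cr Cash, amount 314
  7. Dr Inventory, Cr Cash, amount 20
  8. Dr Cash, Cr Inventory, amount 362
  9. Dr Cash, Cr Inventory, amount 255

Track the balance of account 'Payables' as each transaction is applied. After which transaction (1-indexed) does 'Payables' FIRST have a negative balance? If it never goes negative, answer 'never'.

After txn 1: Payables=451
After txn 2: Payables=451
After txn 3: Payables=451
After txn 4: Payables=612
After txn 5: Payables=612
After txn 6: Payables=926
After txn 7: Payables=926
After txn 8: Payables=926
After txn 9: Payables=926

Answer: never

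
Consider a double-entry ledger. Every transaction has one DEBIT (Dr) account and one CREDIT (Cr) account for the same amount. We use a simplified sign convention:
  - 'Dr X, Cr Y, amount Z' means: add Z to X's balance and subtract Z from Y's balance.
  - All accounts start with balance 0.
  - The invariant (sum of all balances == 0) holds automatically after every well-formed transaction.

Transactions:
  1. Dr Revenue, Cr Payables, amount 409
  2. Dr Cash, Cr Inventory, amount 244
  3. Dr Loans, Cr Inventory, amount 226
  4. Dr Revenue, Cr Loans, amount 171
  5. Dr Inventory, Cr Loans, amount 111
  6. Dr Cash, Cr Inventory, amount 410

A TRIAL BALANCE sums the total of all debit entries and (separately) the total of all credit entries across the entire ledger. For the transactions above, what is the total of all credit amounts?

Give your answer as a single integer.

Answer: 1571

Derivation:
Txn 1: credit+=409
Txn 2: credit+=244
Txn 3: credit+=226
Txn 4: credit+=171
Txn 5: credit+=111
Txn 6: credit+=410
Total credits = 1571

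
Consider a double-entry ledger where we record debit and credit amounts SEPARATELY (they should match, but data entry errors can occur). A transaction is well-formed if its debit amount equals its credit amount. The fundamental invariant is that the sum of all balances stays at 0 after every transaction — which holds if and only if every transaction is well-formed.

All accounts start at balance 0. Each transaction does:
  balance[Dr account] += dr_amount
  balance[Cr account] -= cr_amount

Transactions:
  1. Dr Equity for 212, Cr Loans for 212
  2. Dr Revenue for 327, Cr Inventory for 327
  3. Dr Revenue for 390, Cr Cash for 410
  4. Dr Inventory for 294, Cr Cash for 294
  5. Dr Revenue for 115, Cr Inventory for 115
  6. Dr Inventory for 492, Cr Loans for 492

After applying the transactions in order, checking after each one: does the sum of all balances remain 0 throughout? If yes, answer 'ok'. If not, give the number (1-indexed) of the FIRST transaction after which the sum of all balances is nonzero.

Answer: 3

Derivation:
After txn 1: dr=212 cr=212 sum_balances=0
After txn 2: dr=327 cr=327 sum_balances=0
After txn 3: dr=390 cr=410 sum_balances=-20
After txn 4: dr=294 cr=294 sum_balances=-20
After txn 5: dr=115 cr=115 sum_balances=-20
After txn 6: dr=492 cr=492 sum_balances=-20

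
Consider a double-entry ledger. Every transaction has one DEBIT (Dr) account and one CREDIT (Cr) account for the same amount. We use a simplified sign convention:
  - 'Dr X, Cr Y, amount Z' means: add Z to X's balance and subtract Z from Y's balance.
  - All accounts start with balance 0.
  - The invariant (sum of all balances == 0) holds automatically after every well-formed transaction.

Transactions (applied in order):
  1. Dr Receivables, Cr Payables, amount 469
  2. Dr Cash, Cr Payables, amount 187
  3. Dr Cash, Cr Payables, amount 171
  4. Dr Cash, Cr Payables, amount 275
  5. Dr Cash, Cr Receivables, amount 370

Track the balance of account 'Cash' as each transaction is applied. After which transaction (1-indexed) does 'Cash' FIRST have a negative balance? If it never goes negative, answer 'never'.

After txn 1: Cash=0
After txn 2: Cash=187
After txn 3: Cash=358
After txn 4: Cash=633
After txn 5: Cash=1003

Answer: never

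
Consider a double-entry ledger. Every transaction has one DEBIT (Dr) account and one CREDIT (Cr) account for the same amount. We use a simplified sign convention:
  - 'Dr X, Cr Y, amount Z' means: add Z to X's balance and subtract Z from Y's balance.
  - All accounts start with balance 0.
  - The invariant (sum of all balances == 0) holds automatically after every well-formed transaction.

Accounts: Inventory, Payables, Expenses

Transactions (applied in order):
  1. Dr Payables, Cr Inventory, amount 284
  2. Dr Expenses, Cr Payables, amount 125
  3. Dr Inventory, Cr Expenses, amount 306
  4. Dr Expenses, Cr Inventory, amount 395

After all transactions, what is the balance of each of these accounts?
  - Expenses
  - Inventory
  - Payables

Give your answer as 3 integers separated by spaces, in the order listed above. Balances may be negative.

Answer: 214 -373 159

Derivation:
After txn 1 (Dr Payables, Cr Inventory, amount 284): Inventory=-284 Payables=284
After txn 2 (Dr Expenses, Cr Payables, amount 125): Expenses=125 Inventory=-284 Payables=159
After txn 3 (Dr Inventory, Cr Expenses, amount 306): Expenses=-181 Inventory=22 Payables=159
After txn 4 (Dr Expenses, Cr Inventory, amount 395): Expenses=214 Inventory=-373 Payables=159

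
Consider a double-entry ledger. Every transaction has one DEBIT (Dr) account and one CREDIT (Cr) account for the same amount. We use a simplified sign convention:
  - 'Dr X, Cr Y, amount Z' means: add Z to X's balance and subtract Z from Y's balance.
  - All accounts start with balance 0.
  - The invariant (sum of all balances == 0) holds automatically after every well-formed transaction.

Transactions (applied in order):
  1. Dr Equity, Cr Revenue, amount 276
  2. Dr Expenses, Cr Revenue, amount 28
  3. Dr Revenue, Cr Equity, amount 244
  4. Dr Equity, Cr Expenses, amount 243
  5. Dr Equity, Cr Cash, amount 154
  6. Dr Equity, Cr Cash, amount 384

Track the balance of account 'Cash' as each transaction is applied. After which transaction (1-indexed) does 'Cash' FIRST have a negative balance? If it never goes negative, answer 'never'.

Answer: 5

Derivation:
After txn 1: Cash=0
After txn 2: Cash=0
After txn 3: Cash=0
After txn 4: Cash=0
After txn 5: Cash=-154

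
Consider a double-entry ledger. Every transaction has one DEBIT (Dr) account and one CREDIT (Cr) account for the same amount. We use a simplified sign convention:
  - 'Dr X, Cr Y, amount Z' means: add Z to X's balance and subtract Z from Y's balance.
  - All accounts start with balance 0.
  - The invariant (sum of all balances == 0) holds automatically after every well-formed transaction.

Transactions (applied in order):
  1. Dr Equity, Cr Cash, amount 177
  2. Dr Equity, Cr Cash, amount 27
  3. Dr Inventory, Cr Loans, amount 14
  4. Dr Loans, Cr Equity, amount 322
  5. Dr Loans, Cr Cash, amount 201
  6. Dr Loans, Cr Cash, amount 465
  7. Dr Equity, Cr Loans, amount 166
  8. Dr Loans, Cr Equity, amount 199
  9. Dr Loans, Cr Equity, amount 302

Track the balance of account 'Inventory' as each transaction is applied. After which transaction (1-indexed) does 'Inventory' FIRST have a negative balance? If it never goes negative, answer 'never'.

Answer: never

Derivation:
After txn 1: Inventory=0
After txn 2: Inventory=0
After txn 3: Inventory=14
After txn 4: Inventory=14
After txn 5: Inventory=14
After txn 6: Inventory=14
After txn 7: Inventory=14
After txn 8: Inventory=14
After txn 9: Inventory=14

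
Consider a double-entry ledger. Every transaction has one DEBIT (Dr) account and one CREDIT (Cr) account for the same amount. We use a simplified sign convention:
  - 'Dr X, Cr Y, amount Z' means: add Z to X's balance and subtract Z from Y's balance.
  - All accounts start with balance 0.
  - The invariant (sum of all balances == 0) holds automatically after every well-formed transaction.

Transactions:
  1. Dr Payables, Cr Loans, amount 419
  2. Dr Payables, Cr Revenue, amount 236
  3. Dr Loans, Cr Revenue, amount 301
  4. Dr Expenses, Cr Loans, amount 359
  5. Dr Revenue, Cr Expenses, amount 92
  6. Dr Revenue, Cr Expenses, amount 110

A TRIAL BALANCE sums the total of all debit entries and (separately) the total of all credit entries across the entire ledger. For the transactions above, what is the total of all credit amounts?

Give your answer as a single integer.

Txn 1: credit+=419
Txn 2: credit+=236
Txn 3: credit+=301
Txn 4: credit+=359
Txn 5: credit+=92
Txn 6: credit+=110
Total credits = 1517

Answer: 1517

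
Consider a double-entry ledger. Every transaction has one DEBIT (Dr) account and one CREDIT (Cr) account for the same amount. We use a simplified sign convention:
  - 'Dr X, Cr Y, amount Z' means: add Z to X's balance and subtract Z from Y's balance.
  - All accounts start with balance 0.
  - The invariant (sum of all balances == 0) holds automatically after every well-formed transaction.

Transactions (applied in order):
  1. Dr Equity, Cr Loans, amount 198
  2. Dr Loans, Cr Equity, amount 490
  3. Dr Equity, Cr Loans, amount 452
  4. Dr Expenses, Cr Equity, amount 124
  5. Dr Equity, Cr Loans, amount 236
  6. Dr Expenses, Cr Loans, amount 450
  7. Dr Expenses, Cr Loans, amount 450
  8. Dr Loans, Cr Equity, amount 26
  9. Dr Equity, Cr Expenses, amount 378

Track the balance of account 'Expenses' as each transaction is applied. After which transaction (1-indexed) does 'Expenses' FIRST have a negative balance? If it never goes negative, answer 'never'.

After txn 1: Expenses=0
After txn 2: Expenses=0
After txn 3: Expenses=0
After txn 4: Expenses=124
After txn 5: Expenses=124
After txn 6: Expenses=574
After txn 7: Expenses=1024
After txn 8: Expenses=1024
After txn 9: Expenses=646

Answer: never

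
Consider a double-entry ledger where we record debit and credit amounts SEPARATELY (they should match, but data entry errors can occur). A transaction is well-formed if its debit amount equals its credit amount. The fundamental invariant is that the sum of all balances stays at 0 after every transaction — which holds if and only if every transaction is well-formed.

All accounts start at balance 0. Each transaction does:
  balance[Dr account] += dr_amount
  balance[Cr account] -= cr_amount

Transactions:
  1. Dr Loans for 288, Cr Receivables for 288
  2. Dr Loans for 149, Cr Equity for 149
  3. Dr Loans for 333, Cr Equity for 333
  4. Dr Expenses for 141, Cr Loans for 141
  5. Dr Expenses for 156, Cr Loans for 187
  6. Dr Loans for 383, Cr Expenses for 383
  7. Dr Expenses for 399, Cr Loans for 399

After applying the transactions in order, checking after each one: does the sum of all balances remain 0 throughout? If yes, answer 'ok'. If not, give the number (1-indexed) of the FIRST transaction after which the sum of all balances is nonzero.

Answer: 5

Derivation:
After txn 1: dr=288 cr=288 sum_balances=0
After txn 2: dr=149 cr=149 sum_balances=0
After txn 3: dr=333 cr=333 sum_balances=0
After txn 4: dr=141 cr=141 sum_balances=0
After txn 5: dr=156 cr=187 sum_balances=-31
After txn 6: dr=383 cr=383 sum_balances=-31
After txn 7: dr=399 cr=399 sum_balances=-31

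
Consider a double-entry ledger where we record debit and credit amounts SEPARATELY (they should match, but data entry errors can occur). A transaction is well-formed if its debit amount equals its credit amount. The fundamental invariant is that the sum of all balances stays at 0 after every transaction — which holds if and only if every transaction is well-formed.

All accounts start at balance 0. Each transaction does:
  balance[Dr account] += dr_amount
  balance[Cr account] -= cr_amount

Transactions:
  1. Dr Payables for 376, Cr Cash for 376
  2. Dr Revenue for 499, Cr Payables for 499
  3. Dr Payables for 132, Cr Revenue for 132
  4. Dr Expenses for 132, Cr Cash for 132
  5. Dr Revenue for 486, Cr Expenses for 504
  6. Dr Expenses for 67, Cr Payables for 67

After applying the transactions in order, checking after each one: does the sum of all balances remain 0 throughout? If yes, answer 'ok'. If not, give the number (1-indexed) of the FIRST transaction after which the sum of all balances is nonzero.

Answer: 5

Derivation:
After txn 1: dr=376 cr=376 sum_balances=0
After txn 2: dr=499 cr=499 sum_balances=0
After txn 3: dr=132 cr=132 sum_balances=0
After txn 4: dr=132 cr=132 sum_balances=0
After txn 5: dr=486 cr=504 sum_balances=-18
After txn 6: dr=67 cr=67 sum_balances=-18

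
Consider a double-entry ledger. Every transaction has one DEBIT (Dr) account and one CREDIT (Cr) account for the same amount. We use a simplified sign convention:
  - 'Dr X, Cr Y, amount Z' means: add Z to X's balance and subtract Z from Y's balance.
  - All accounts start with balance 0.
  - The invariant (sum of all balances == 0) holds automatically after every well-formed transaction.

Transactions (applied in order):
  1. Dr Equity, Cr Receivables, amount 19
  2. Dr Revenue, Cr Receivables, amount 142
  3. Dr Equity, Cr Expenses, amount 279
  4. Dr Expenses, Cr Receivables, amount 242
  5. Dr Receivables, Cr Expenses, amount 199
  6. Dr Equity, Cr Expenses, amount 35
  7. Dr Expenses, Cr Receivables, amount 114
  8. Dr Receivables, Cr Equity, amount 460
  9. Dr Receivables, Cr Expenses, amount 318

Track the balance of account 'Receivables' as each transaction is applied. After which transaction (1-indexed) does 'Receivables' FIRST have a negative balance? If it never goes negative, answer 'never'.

After txn 1: Receivables=-19

Answer: 1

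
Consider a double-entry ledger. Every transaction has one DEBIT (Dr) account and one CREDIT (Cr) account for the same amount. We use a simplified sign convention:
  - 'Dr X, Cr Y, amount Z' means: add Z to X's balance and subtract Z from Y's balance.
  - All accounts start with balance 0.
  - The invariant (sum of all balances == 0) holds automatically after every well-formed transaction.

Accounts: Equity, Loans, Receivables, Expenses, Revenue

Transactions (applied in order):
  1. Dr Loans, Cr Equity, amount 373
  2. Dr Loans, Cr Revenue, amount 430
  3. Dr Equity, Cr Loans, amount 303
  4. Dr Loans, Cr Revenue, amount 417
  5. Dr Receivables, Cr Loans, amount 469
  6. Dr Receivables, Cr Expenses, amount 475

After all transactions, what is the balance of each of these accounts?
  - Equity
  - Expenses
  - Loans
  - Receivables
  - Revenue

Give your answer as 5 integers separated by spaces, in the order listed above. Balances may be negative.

After txn 1 (Dr Loans, Cr Equity, amount 373): Equity=-373 Loans=373
After txn 2 (Dr Loans, Cr Revenue, amount 430): Equity=-373 Loans=803 Revenue=-430
After txn 3 (Dr Equity, Cr Loans, amount 303): Equity=-70 Loans=500 Revenue=-430
After txn 4 (Dr Loans, Cr Revenue, amount 417): Equity=-70 Loans=917 Revenue=-847
After txn 5 (Dr Receivables, Cr Loans, amount 469): Equity=-70 Loans=448 Receivables=469 Revenue=-847
After txn 6 (Dr Receivables, Cr Expenses, amount 475): Equity=-70 Expenses=-475 Loans=448 Receivables=944 Revenue=-847

Answer: -70 -475 448 944 -847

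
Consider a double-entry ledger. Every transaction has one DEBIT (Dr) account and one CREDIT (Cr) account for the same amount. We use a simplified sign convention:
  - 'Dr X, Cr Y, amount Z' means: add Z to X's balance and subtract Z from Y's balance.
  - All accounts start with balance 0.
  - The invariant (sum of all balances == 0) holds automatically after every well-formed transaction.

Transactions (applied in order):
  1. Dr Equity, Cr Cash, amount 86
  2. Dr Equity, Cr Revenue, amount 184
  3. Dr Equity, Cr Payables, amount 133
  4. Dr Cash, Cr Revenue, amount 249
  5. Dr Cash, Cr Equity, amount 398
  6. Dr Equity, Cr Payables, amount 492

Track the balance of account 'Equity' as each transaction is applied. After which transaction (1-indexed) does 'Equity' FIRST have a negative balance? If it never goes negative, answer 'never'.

After txn 1: Equity=86
After txn 2: Equity=270
After txn 3: Equity=403
After txn 4: Equity=403
After txn 5: Equity=5
After txn 6: Equity=497

Answer: never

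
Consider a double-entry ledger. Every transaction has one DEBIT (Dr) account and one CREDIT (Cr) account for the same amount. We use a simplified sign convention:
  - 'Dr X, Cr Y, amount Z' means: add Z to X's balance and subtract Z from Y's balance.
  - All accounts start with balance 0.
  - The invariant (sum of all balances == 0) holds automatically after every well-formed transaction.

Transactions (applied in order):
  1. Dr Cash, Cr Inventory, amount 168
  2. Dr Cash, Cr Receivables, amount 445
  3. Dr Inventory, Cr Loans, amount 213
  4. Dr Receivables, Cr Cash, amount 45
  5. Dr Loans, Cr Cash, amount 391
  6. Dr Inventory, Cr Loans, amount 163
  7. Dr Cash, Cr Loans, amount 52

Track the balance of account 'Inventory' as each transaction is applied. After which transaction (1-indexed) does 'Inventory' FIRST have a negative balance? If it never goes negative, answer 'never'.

Answer: 1

Derivation:
After txn 1: Inventory=-168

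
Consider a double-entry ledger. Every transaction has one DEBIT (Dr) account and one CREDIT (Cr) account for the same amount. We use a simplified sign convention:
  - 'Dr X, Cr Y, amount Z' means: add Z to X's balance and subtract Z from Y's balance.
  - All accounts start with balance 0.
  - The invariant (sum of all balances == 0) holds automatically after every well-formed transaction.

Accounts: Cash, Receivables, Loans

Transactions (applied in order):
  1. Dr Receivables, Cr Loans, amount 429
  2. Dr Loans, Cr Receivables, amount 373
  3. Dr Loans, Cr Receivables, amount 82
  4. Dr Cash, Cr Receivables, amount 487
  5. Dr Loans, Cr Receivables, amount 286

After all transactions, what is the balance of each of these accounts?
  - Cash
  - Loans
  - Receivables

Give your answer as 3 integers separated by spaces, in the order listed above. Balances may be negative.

After txn 1 (Dr Receivables, Cr Loans, amount 429): Loans=-429 Receivables=429
After txn 2 (Dr Loans, Cr Receivables, amount 373): Loans=-56 Receivables=56
After txn 3 (Dr Loans, Cr Receivables, amount 82): Loans=26 Receivables=-26
After txn 4 (Dr Cash, Cr Receivables, amount 487): Cash=487 Loans=26 Receivables=-513
After txn 5 (Dr Loans, Cr Receivables, amount 286): Cash=487 Loans=312 Receivables=-799

Answer: 487 312 -799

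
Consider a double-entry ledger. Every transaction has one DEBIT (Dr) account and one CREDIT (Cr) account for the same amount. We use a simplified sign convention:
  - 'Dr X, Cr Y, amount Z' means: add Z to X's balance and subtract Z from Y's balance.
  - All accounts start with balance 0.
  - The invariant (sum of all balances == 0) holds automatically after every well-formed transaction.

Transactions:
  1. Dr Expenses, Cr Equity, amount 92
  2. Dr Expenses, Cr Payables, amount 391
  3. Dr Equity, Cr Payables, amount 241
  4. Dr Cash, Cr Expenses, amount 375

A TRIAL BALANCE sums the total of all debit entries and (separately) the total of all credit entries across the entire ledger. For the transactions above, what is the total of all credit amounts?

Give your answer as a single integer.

Answer: 1099

Derivation:
Txn 1: credit+=92
Txn 2: credit+=391
Txn 3: credit+=241
Txn 4: credit+=375
Total credits = 1099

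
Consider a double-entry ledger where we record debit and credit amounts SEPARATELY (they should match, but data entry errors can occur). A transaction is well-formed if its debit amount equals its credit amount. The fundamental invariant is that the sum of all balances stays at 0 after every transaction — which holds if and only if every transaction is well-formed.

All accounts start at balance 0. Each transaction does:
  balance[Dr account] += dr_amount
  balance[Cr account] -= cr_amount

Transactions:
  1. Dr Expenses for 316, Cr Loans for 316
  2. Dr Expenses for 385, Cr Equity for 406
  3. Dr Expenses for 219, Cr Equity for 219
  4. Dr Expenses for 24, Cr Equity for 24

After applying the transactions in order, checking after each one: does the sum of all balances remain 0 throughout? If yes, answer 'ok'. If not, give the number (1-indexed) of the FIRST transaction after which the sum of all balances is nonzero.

Answer: 2

Derivation:
After txn 1: dr=316 cr=316 sum_balances=0
After txn 2: dr=385 cr=406 sum_balances=-21
After txn 3: dr=219 cr=219 sum_balances=-21
After txn 4: dr=24 cr=24 sum_balances=-21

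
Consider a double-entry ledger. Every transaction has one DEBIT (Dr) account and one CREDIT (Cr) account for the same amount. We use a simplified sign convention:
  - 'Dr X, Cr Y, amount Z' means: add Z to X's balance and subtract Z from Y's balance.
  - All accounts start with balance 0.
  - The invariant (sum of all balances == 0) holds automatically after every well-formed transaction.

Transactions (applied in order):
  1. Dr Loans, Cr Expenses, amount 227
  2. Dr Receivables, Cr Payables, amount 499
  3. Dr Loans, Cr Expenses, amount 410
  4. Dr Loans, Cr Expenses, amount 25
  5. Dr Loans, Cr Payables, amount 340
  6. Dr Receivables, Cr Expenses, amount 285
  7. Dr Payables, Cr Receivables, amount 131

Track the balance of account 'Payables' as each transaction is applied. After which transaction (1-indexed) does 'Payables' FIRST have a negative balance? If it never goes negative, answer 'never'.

After txn 1: Payables=0
After txn 2: Payables=-499

Answer: 2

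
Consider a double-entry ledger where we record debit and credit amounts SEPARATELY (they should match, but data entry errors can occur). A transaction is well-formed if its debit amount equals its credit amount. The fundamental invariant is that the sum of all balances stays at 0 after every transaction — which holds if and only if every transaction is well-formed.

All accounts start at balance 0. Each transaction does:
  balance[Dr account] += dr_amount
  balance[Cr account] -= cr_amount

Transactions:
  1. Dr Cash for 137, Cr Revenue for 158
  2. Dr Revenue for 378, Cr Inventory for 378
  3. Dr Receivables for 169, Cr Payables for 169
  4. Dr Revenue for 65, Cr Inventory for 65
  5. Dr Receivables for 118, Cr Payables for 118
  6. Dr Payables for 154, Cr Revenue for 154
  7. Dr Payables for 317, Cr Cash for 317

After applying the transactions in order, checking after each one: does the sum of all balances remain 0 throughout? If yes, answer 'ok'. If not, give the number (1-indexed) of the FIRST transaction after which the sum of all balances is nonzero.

Answer: 1

Derivation:
After txn 1: dr=137 cr=158 sum_balances=-21
After txn 2: dr=378 cr=378 sum_balances=-21
After txn 3: dr=169 cr=169 sum_balances=-21
After txn 4: dr=65 cr=65 sum_balances=-21
After txn 5: dr=118 cr=118 sum_balances=-21
After txn 6: dr=154 cr=154 sum_balances=-21
After txn 7: dr=317 cr=317 sum_balances=-21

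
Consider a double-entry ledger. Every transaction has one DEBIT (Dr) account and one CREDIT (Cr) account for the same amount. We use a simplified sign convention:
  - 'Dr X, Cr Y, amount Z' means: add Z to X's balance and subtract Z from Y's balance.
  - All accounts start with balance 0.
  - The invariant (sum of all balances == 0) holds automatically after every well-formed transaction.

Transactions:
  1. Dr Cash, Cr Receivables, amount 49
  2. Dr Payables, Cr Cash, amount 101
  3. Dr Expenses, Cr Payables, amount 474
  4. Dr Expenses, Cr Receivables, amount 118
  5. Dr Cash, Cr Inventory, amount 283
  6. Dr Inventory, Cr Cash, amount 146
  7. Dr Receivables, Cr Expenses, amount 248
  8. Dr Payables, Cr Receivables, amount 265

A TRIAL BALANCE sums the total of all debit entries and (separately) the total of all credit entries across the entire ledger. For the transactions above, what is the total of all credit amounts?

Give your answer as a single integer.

Answer: 1684

Derivation:
Txn 1: credit+=49
Txn 2: credit+=101
Txn 3: credit+=474
Txn 4: credit+=118
Txn 5: credit+=283
Txn 6: credit+=146
Txn 7: credit+=248
Txn 8: credit+=265
Total credits = 1684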